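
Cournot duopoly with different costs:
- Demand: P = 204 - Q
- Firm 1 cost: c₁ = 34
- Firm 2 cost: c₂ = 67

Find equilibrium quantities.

q₁* = 67.67, q₂* = 34.67

Work:
Reaction: q₁ = (204 - 34 - q₂)/2
Reaction: q₂ = (204 - 67 - q₁)/2
Solve simultaneously:
q₁* = (204 - 2×34 + 67)/3 = 67.67
q₂* = (204 - 2×67 + 34)/3 = 34.67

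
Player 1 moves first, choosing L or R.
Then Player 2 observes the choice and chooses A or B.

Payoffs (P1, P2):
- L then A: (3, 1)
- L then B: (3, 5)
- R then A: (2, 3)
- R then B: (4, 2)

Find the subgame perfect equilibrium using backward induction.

P1 plays L, P2 plays B after L and A after R; Payoff (3, 5)

Work:
Backward induction:
After L: P2 chooses B → P1 gets 3
After R: P2 chooses A → P1 gets 2
P1 chooses L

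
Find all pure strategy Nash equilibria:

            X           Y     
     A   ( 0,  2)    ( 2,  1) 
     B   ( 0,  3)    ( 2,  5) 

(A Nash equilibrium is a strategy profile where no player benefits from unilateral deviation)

Nash equilibrium: (A, X), (B, Y)

Work:
Best responses:
  P1 vs X: payoffs [0, 0] → best response A/B (payoff 0)
  P1 vs Y: payoffs [2, 2] → best response A/B (payoff 2)
  P2 vs A: payoffs [2, 1] → best response X (payoff 2)
  P2 vs B: payoffs [3, 5] → best response Y (payoff 5)
Mutual best responses: (A,X), (B,Y) → Nash equilibria.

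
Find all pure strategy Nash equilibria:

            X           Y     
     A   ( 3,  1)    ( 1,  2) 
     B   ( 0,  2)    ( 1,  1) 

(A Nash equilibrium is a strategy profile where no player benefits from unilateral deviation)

Nash equilibrium: (A, Y)

Work:
Best responses:
  P1 vs X: payoffs [3, 0] → best response A (payoff 3)
  P1 vs Y: payoffs [1, 1] → best response A/B (payoff 1)
  P2 vs A: payoffs [1, 2] → best response Y (payoff 2)
  P2 vs B: payoffs [2, 1] → best response X (payoff 2)
Mutual best responses: (A,Y) → Nash equilibria.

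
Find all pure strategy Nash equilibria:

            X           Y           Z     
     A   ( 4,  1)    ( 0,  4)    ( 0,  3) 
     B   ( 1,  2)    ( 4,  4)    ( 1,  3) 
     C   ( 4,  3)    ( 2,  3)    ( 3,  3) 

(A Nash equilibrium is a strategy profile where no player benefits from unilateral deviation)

Nash equilibrium: (B, Y), (C, X), (C, Z)

Work:
Best responses:
  P1 vs X: payoffs [4, 1, 4] → best response A/C (payoff 4)
  P1 vs Y: payoffs [0, 4, 2] → best response B (payoff 4)
  P1 vs Z: payoffs [0, 1, 3] → best response C (payoff 3)
  P2 vs A: payoffs [1, 4, 3] → best response Y (payoff 4)
  P2 vs B: payoffs [2, 4, 3] → best response Y (payoff 4)
  P2 vs C: payoffs [3, 3, 3] → best response X/Y/Z (payoff 3)
Mutual best responses: (B,Y), (C,X), (C,Z) → Nash equilibria.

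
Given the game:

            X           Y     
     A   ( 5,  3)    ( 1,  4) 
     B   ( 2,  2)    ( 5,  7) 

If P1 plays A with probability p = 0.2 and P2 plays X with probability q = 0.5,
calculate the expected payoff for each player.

E[P1] = 3.4, E[P2] = 4.3

Work:
E[P1] = p·q·π₁(A,X) + p·(1-q)·π₁(A,Y) + (1-p)·q·π₁(B,X) + (1-p)·(1-q)·π₁(B,Y)
= 0.2·0.5·5 + 0.2·0.5·1 + 0.8·0.5·2 + 0.8·0.5·5
= 3.4

E[P2] = 4.3 (similar calculation)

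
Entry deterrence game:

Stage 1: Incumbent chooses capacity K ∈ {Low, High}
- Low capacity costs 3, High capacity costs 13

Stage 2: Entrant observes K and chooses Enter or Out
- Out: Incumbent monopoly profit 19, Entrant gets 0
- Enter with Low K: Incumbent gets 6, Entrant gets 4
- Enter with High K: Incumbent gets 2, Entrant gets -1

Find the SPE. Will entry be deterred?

SPE: (High, Enter|Low, Out|High); Entry deterred. Incumbent net profit = 6

Work:
After Low K: Entrant enters (4 > 0)
After High K: Entrant stays out (-1 < 0)
Incumbent: Low → 6−3=3, High → 19−13=6
Incumbent chooses High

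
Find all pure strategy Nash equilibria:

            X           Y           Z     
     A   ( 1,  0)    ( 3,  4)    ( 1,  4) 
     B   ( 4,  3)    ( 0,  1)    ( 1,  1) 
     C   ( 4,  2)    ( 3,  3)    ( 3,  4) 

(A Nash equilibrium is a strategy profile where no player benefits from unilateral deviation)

Nash equilibrium: (A, Y), (B, X), (C, Z)

Work:
Best responses:
  P1 vs X: payoffs [1, 4, 4] → best response B/C (payoff 4)
  P1 vs Y: payoffs [3, 0, 3] → best response A/C (payoff 3)
  P1 vs Z: payoffs [1, 1, 3] → best response C (payoff 3)
  P2 vs A: payoffs [0, 4, 4] → best response Y/Z (payoff 4)
  P2 vs B: payoffs [3, 1, 1] → best response X (payoff 3)
  P2 vs C: payoffs [2, 3, 4] → best response Z (payoff 4)
Mutual best responses: (A,Y), (B,X), (C,Z) → Nash equilibria.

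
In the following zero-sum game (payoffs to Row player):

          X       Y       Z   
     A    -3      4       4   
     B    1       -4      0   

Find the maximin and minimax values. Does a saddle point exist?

Maximin = -3, Minimax = 1, Saddle: False

Work:
Row minimums: [-3, -4] → maximin = -3
Column maximums: [1, 4, 4] → minimax = 1
No saddle point (maximin ≠ minimax). Mixed strategy needed.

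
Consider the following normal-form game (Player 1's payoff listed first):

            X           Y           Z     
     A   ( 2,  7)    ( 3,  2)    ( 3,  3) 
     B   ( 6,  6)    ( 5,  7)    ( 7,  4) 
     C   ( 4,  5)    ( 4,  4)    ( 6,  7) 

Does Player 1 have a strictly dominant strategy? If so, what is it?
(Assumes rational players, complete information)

Yes, Player 1's strictly dominant strategy is B

Work:
A strategy strictly dominates another if it gives a strictly higher payoff against every opponent action. Compare each pair of P1's strategies column-by-column:
  A vs B: [2 vs 6, 3 vs 5, 3 vs 7] → A does not strictly dominate B (column X: 2 ≤ 6)
  A vs C: [2 vs 4, 3 vs 4, 3 vs 6] → A does not strictly dominate C (column X: 2 ≤ 4)
  B vs A: [6 vs 2, 5 vs 3, 7 vs 3] → B strictly dominates A
  B vs C: [6 vs 4, 5 vs 4, 7 vs 6] → B strictly dominates C
  C vs A: [4 vs 2, 4 vs 3, 6 vs 3] → C strictly dominates A
  C vs B: [4 vs 6, 4 vs 5, 6 vs 7] → C does not strictly dominate B (column X: 4 ≤ 6)
B strictly dominates every other strategy → strictly dominant.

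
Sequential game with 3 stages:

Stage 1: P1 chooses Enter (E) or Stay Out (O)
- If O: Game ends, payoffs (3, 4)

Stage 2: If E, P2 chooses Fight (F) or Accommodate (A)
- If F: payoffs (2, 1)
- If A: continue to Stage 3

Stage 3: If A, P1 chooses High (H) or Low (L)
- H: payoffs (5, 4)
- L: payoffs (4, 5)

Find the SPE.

SPE: (E, A, H); Outcome (5, 4)

Work:
Stage 3: P1 chooses H (5 vs 4)
Stage 2: P2: F->1, A->4 (anticipating H). Choose A
Stage 1: P1: O->3, E->5 (anticipating A, H). Choose E
SPE path: E -> A -> H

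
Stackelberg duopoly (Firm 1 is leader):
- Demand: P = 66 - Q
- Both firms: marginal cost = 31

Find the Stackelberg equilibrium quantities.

q₁* (leader) = 17.5, q₂* (follower) = 8.75

Work:
Follower's reaction: q₂ = (a - c - q₁)/2
Leader substitutes: π₁ = q₁·(a - q₁ - (a-c-q₁)/2 - c)
FOC: q₁* = (66 - 31)/2 = 17.50
Then: q₂* = (66 - 31 - 17.5)/2 = 8.75
Leader has first-mover advantage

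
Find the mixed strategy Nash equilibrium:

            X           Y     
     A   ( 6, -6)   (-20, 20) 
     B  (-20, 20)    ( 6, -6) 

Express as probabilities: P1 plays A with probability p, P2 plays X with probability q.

p = 0.5, q = 0.5

Work:
Find probabilities that make opponent indifferent:
P2 chooses q to make P1 indifferent between A and B
P1 chooses p to make P2 indifferent between X and Y
Mixed NE: P1 plays (A: 0.5, B: 0.5), P2 plays (X: 0.5, Y: 0.5)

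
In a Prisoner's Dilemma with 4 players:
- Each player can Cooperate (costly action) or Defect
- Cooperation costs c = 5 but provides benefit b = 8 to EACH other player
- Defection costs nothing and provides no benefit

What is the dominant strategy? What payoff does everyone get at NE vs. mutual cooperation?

Dominant: Defect; NE payoff = 0; Coop payoff = 19

Work:
Defect dominates (saves cost c = 5, benefit to others is external)
NE: All defect → everyone gets 0
If all cooperate: each receives (3)×8 - 5 = 19
Social dilemma: 19 > 0 but NE gives 0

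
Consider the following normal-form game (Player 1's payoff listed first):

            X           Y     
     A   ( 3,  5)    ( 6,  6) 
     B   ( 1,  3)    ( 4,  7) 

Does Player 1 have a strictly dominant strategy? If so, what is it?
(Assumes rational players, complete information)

Yes, Player 1's strictly dominant strategy is A

Work:
A strategy strictly dominates another if it gives a strictly higher payoff against every opponent action. Compare each pair of P1's strategies column-by-column:
  A vs B: [3 vs 1, 6 vs 4] → A strictly dominates B
  B vs A: [1 vs 3, 4 vs 6] → B does not strictly dominate A (column X: 1 ≤ 3)
A strictly dominates every other strategy → strictly dominant.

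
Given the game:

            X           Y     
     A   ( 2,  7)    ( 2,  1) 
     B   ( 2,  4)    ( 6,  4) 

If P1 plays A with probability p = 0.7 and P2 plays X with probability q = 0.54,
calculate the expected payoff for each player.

E[P1] = 2.552, E[P2] = 4.168

Work:
E[P1] = p·q·π₁(A,X) + p·(1-q)·π₁(A,Y) + (1-p)·q·π₁(B,X) + (1-p)·(1-q)·π₁(B,Y)
= 0.7·0.54·2 + 0.7·0.46·2 + 0.3·0.54·2 + 0.3·0.46·6
= 2.552

E[P2] = 4.168 (similar calculation)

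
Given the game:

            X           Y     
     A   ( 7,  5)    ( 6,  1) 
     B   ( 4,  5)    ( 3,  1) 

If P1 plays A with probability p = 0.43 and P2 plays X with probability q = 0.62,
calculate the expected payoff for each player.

E[P1] = 4.91, E[P2] = 3.48

Work:
E[P1] = p·q·π₁(A,X) + p·(1-q)·π₁(A,Y) + (1-p)·q·π₁(B,X) + (1-p)·(1-q)·π₁(B,Y)
= 0.43·0.62·7 + 0.43·0.38·6 + 0.57·0.62·4 + 0.57·0.38·3
= 4.91

E[P2] = 3.48 (similar calculation)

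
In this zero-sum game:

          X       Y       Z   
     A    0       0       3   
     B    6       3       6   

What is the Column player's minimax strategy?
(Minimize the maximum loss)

Column should play Y, value = 3

Work:
Column player minimizes Row's maximum payoff:
Column X: max payoff to Row = 6
Column Y: max payoff to Row = 3
Column Z: max payoff to Row = 6
Minimum is 3, achieved by column Y.
Minimax strategy: Y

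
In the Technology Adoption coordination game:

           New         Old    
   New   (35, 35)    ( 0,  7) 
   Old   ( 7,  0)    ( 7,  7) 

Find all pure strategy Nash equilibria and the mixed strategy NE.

Pure NE: (New, New) and (Old, Old); Mixed NE: p = 0.2, q = 0.2

Work:
Check pure NE:
(New, New): (35, 35) - no unilateral deviation beneficial
(Old, Old): (7, 7) - no unilateral deviation beneficial
Mixed NE: P1 plays New with p = 0.2, P2 plays New with q = 0.2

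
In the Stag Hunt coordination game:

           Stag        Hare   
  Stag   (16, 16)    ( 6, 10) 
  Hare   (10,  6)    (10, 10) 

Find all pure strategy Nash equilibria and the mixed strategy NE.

Pure NE: (Stag, Stag) and (Hare, Hare); Mixed NE: p = 0.4, q = 0.4

Work:
Check pure NE:
(Stag, Stag): (16, 16) - no unilateral deviation beneficial
(Hare, Hare): (10, 10) - no unilateral deviation beneficial
Mixed NE: P1 plays Stag with p = 0.4, P2 plays Stag with q = 0.4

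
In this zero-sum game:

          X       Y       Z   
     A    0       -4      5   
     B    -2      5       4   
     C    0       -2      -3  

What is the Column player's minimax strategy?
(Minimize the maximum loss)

Column should play X, value = 0

Work:
Column player minimizes Row's maximum payoff:
Column X: max payoff to Row = 0
Column Y: max payoff to Row = 5
Column Z: max payoff to Row = 5
Minimum is 0, achieved by column X.
Minimax strategy: X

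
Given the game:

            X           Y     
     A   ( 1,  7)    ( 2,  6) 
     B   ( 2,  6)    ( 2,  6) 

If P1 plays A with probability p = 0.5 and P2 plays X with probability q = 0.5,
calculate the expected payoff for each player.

E[P1] = 1.75, E[P2] = 6.25

Work:
E[P1] = p·q·π₁(A,X) + p·(1-q)·π₁(A,Y) + (1-p)·q·π₁(B,X) + (1-p)·(1-q)·π₁(B,Y)
= 0.5·0.5·1 + 0.5·0.5·2 + 0.5·0.5·2 + 0.5·0.5·2
= 1.75

E[P2] = 6.25 (similar calculation)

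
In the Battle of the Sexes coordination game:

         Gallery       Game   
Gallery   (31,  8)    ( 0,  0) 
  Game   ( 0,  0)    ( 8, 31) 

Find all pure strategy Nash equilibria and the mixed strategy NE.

Pure NE: (Gallery, Gallery) and (Game, Game); Mixed NE: p = 0.7949, q = 0.2051

Work:
Check pure NE:
(Gallery, Gallery): (31, 8) - no unilateral deviation beneficial
(Game, Game): (8, 31) - no unilateral deviation beneficial
Mixed NE: P1 plays Gallery with p = 0.7949, P2 plays Gallery with q = 0.2051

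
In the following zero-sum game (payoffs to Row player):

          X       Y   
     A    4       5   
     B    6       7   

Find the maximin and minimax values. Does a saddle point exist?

Maximin = 6, Minimax = 6, Saddle: True

Work:
Row minimums: [4, 6] → maximin = 6
Column maximums: [6, 7] → minimax = 6
Saddle point exists! Game value = 6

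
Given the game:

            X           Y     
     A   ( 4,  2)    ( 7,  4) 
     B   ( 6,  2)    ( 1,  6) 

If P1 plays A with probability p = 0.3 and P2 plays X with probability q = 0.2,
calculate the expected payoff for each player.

E[P1] = 3.32, E[P2] = 4.72

Work:
E[P1] = p·q·π₁(A,X) + p·(1-q)·π₁(A,Y) + (1-p)·q·π₁(B,X) + (1-p)·(1-q)·π₁(B,Y)
= 0.3·0.2·4 + 0.3·0.8·7 + 0.7·0.2·6 + 0.7·0.8·1
= 3.32

E[P2] = 4.72 (similar calculation)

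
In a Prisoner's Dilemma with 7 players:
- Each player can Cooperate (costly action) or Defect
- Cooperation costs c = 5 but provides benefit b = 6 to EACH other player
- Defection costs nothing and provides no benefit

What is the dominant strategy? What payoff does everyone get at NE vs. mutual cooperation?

Dominant: Defect; NE payoff = 0; Coop payoff = 31

Work:
Defect dominates (saves cost c = 5, benefit to others is external)
NE: All defect → everyone gets 0
If all cooperate: each receives (6)×6 - 5 = 31
Social dilemma: 31 > 0 but NE gives 0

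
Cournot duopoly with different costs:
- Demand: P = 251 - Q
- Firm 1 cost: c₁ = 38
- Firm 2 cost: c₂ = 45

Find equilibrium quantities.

q₁* = 73.33, q₂* = 66.33

Work:
Reaction: q₁ = (251 - 38 - q₂)/2
Reaction: q₂ = (251 - 45 - q₁)/2
Solve simultaneously:
q₁* = (251 - 2×38 + 45)/3 = 73.33
q₂* = (251 - 2×45 + 38)/3 = 66.33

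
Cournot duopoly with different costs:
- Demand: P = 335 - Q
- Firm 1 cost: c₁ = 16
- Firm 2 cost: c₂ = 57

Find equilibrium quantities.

q₁* = 120.0, q₂* = 79.0

Work:
Reaction: q₁ = (335 - 16 - q₂)/2
Reaction: q₂ = (335 - 57 - q₁)/2
Solve simultaneously:
q₁* = (335 - 2×16 + 57)/3 = 120.0
q₂* = (335 - 2×57 + 16)/3 = 79.0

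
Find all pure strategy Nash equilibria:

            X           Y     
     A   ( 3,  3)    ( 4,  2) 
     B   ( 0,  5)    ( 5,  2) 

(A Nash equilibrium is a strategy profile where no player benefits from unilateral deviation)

Nash equilibrium: (A, X)

Work:
Best responses:
  P1 vs X: payoffs [3, 0] → best response A (payoff 3)
  P1 vs Y: payoffs [4, 5] → best response B (payoff 5)
  P2 vs A: payoffs [3, 2] → best response X (payoff 3)
  P2 vs B: payoffs [5, 2] → best response X (payoff 5)
Mutual best responses: (A,X) → Nash equilibria.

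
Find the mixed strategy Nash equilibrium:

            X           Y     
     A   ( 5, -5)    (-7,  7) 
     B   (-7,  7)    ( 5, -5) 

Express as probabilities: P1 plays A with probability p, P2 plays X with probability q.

p = 0.5, q = 0.5

Work:
Find probabilities that make opponent indifferent:
P2 chooses q to make P1 indifferent between A and B
P1 chooses p to make P2 indifferent between X and Y
Mixed NE: P1 plays (A: 0.5, B: 0.5), P2 plays (X: 0.5, Y: 0.5)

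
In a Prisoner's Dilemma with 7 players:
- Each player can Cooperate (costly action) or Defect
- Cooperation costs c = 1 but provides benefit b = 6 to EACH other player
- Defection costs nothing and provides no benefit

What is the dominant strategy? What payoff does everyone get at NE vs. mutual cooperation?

Dominant: Defect; NE payoff = 0; Coop payoff = 35

Work:
Defect dominates (saves cost c = 1, benefit to others is external)
NE: All defect → everyone gets 0
If all cooperate: each receives (6)×6 - 1 = 35
Social dilemma: 35 > 0 but NE gives 0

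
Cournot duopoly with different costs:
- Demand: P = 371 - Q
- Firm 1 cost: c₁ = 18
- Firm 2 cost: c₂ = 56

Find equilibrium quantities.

q₁* = 130.33, q₂* = 92.33

Work:
Reaction: q₁ = (371 - 18 - q₂)/2
Reaction: q₂ = (371 - 56 - q₁)/2
Solve simultaneously:
q₁* = (371 - 2×18 + 56)/3 = 130.33
q₂* = (371 - 2×56 + 18)/3 = 92.33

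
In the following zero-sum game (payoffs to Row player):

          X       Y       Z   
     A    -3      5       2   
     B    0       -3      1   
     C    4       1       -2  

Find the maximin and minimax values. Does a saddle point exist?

Maximin = -2, Minimax = 2, Saddle: False

Work:
Row minimums: [-3, -3, -2] → maximin = -2
Column maximums: [4, 5, 2] → minimax = 2
No saddle point (maximin ≠ minimax). Mixed strategy needed.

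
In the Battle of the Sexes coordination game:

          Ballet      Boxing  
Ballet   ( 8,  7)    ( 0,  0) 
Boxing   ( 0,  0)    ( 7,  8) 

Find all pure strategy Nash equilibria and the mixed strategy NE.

Pure NE: (Ballet, Ballet) and (Boxing, Boxing); Mixed NE: p = 0.5333, q = 0.4667

Work:
Check pure NE:
(Ballet, Ballet): (8, 7) - no unilateral deviation beneficial
(Boxing, Boxing): (7, 8) - no unilateral deviation beneficial
Mixed NE: P1 plays Ballet with p = 0.5333, P2 plays Ballet with q = 0.4667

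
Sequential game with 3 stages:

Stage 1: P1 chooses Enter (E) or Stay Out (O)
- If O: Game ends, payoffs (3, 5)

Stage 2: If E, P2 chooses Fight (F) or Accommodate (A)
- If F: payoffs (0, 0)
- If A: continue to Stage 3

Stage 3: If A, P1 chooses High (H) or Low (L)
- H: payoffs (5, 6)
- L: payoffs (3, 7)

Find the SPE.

SPE: (E, A, H); Outcome (5, 6)

Work:
Stage 3: P1 chooses H (5 vs 3)
Stage 2: P2: F->0, A->6 (anticipating H). Choose A
Stage 1: P1: O->3, E->5 (anticipating A, H). Choose E
SPE path: E -> A -> H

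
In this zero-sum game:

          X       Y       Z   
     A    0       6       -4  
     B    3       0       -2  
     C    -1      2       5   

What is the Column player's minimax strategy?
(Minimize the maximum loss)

Column should play X, value = 3

Work:
Column player minimizes Row's maximum payoff:
Column X: max payoff to Row = 3
Column Y: max payoff to Row = 6
Column Z: max payoff to Row = 5
Minimum is 3, achieved by column X.
Minimax strategy: X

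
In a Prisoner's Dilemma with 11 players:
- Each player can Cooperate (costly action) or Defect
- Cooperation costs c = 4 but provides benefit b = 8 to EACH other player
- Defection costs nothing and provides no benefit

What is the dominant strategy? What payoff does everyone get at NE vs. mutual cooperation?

Dominant: Defect; NE payoff = 0; Coop payoff = 76

Work:
Defect dominates (saves cost c = 4, benefit to others is external)
NE: All defect → everyone gets 0
If all cooperate: each receives (10)×8 - 4 = 76
Social dilemma: 76 > 0 but NE gives 0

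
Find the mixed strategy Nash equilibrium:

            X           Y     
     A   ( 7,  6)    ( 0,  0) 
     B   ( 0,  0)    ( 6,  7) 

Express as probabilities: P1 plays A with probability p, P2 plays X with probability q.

p = 0.5385, q = 0.4615

Work:
Find probabilities that make opponent indifferent:
P2 chooses q to make P1 indifferent between A and B
P1 chooses p to make P2 indifferent between X and Y
Mixed NE: P1 plays (A: 0.5385, B: 0.4615), P2 plays (X: 0.4615, Y: 0.5385)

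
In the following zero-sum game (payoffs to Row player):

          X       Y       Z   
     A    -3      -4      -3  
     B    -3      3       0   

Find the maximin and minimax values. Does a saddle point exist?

Maximin = -3, Minimax = -3, Saddle: True

Work:
Row minimums: [-4, -3] → maximin = -3
Column maximums: [-3, 3, 0] → minimax = -3
Saddle point exists! Game value = -3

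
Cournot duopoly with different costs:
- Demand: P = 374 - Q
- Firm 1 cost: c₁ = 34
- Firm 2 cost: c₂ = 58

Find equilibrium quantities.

q₁* = 121.33, q₂* = 97.33

Work:
Reaction: q₁ = (374 - 34 - q₂)/2
Reaction: q₂ = (374 - 58 - q₁)/2
Solve simultaneously:
q₁* = (374 - 2×34 + 58)/3 = 121.33
q₂* = (374 - 2×58 + 34)/3 = 97.33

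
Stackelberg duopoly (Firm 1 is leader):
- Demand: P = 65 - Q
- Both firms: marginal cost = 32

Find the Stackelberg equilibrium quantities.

q₁* (leader) = 16.5, q₂* (follower) = 8.25

Work:
Follower's reaction: q₂ = (a - c - q₁)/2
Leader substitutes: π₁ = q₁·(a - q₁ - (a-c-q₁)/2 - c)
FOC: q₁* = (65 - 32)/2 = 16.50
Then: q₂* = (65 - 32 - 16.5)/2 = 8.25
Leader has first-mover advantage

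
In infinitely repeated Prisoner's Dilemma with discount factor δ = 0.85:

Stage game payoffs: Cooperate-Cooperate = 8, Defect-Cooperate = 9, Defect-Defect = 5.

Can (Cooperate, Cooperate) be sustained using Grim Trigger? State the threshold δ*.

δ* = 0.25; since δ = 0.85 ≥ 0.25, cooperation can be sustained

Work:
For Grim Trigger:
Cooperate forever: 8/(1-δ)
Defect then punished: 9 + 5·δ/(1-δ)
Need: 8/(1-δ) ≥ 9 + 5·δ/(1-δ)
Solving: δ ≥ (T-R)/(T-P) = (9-8)/(9-5) = 0.25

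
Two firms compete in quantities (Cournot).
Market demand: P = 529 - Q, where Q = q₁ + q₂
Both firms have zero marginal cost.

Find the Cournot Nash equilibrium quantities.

q₁* = q₂* = 176.33; P* = 176.33

Work:
Profit: π_i = P·q_i = (a - q_i - q_j)·q_i
FOC: ∂π_i/∂q_i = a - 2q_i - q_j = 0
Reaction function: q_i = (529 - q_j)/2
Symmetry: q* = 529/3 = 176.33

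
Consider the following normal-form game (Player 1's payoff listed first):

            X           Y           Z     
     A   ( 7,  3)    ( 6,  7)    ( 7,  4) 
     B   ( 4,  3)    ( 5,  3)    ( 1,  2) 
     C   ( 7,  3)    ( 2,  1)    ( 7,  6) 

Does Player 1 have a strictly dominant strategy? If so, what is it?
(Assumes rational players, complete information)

No strictly dominant strategy exists for Player 1

Work:
A strategy strictly dominates another if it gives a strictly higher payoff against every opponent action. Compare each pair of P1's strategies column-by-column:
  A vs B: [7 vs 4, 6 vs 5, 7 vs 1] → A strictly dominates B
  A vs C: [7 vs 7, 6 vs 2, 7 vs 7] → A does not strictly dominate C (column X: 7 ≤ 7)
  B vs A: [4 vs 7, 5 vs 6, 1 vs 7] → B does not strictly dominate A (column X: 4 ≤ 7)
  B vs C: [4 vs 7, 5 vs 2, 1 vs 7] → B does not strictly dominate C (column X: 4 ≤ 7)
  C vs A: [7 vs 7, 2 vs 6, 7 vs 7] → C does not strictly dominate A (column X: 7 ≤ 7)
  C vs B: [7 vs 4, 2 vs 5, 7 vs 1] → C does not strictly dominate B (column Y: 2 ≤ 5)
No single strategy strictly dominates all others → no strictly dominant strategy.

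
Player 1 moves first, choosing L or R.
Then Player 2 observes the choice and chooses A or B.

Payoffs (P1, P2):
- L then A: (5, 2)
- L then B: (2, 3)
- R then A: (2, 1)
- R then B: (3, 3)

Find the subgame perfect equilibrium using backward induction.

P1 plays R, P2 plays B after L and B after R; Payoff (3, 3)

Work:
Backward induction:
After L: P2 chooses B → P1 gets 2
After R: P2 chooses B → P1 gets 3
P1 chooses R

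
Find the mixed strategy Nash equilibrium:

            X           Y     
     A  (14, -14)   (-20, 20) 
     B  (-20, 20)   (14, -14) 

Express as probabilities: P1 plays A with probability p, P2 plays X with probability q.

p = 0.5, q = 0.5

Work:
Find probabilities that make opponent indifferent:
P2 chooses q to make P1 indifferent between A and B
P1 chooses p to make P2 indifferent between X and Y
Mixed NE: P1 plays (A: 0.5, B: 0.5), P2 plays (X: 0.5, Y: 0.5)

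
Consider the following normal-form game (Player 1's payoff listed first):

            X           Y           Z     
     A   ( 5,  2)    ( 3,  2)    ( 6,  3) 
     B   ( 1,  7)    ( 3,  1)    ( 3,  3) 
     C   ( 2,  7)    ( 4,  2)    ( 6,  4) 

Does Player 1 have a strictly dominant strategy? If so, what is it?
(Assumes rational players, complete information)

No strictly dominant strategy exists for Player 1

Work:
A strategy strictly dominates another if it gives a strictly higher payoff against every opponent action. Compare each pair of P1's strategies column-by-column:
  A vs B: [5 vs 1, 3 vs 3, 6 vs 3] → A does not strictly dominate B (column Y: 3 ≤ 3)
  A vs C: [5 vs 2, 3 vs 4, 6 vs 6] → A does not strictly dominate C (column Y: 3 ≤ 4)
  B vs A: [1 vs 5, 3 vs 3, 3 vs 6] → B does not strictly dominate A (column X: 1 ≤ 5)
  B vs C: [1 vs 2, 3 vs 4, 3 vs 6] → B does not strictly dominate C (column X: 1 ≤ 2)
  C vs A: [2 vs 5, 4 vs 3, 6 vs 6] → C does not strictly dominate A (column X: 2 ≤ 5)
  C vs B: [2 vs 1, 4 vs 3, 6 vs 3] → C strictly dominates B
No single strategy strictly dominates all others → no strictly dominant strategy.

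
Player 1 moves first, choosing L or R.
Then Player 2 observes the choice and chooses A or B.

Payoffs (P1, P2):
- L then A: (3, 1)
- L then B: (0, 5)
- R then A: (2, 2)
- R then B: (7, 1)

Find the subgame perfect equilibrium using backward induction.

P1 plays R, P2 plays B after L and A after R; Payoff (2, 2)

Work:
Backward induction:
After L: P2 chooses B → P1 gets 0
After R: P2 chooses A → P1 gets 2
P1 chooses R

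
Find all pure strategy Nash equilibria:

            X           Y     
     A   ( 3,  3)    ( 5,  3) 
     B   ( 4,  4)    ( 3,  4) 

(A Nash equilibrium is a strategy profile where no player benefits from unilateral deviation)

Nash equilibrium: (A, Y), (B, X)

Work:
Best responses:
  P1 vs X: payoffs [3, 4] → best response B (payoff 4)
  P1 vs Y: payoffs [5, 3] → best response A (payoff 5)
  P2 vs A: payoffs [3, 3] → best response X/Y (payoff 3)
  P2 vs B: payoffs [4, 4] → best response X/Y (payoff 4)
Mutual best responses: (A,Y), (B,X) → Nash equilibria.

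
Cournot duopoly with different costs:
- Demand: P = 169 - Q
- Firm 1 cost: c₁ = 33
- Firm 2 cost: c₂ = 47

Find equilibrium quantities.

q₁* = 50.0, q₂* = 36.0

Work:
Reaction: q₁ = (169 - 33 - q₂)/2
Reaction: q₂ = (169 - 47 - q₁)/2
Solve simultaneously:
q₁* = (169 - 2×33 + 47)/3 = 50.0
q₂* = (169 - 2×47 + 33)/3 = 36.0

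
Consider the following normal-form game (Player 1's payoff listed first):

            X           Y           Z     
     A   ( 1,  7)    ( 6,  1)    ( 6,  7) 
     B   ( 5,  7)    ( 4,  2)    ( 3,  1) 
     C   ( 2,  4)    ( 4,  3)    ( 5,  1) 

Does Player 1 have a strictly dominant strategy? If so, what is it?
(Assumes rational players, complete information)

No strictly dominant strategy exists for Player 1

Work:
A strategy strictly dominates another if it gives a strictly higher payoff against every opponent action. Compare each pair of P1's strategies column-by-column:
  A vs B: [1 vs 5, 6 vs 4, 6 vs 3] → A does not strictly dominate B (column X: 1 ≤ 5)
  A vs C: [1 vs 2, 6 vs 4, 6 vs 5] → A does not strictly dominate C (column X: 1 ≤ 2)
  B vs A: [5 vs 1, 4 vs 6, 3 vs 6] → B does not strictly dominate A (column Y: 4 ≤ 6)
  B vs C: [5 vs 2, 4 vs 4, 3 vs 5] → B does not strictly dominate C (column Y: 4 ≤ 4)
  C vs A: [2 vs 1, 4 vs 6, 5 vs 6] → C does not strictly dominate A (column Y: 4 ≤ 6)
  C vs B: [2 vs 5, 4 vs 4, 5 vs 3] → C does not strictly dominate B (column X: 2 ≤ 5)
No single strategy strictly dominates all others → no strictly dominant strategy.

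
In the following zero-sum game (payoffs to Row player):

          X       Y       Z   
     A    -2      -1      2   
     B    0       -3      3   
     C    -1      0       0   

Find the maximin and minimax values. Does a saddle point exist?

Maximin = -1, Minimax = 0, Saddle: False

Work:
Row minimums: [-2, -3, -1] → maximin = -1
Column maximums: [0, 0, 3] → minimax = 0
No saddle point (maximin ≠ minimax). Mixed strategy needed.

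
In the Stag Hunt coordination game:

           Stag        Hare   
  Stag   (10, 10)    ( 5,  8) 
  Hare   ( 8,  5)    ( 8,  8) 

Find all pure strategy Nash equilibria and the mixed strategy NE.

Pure NE: (Stag, Stag) and (Hare, Hare); Mixed NE: p = 0.6, q = 0.6

Work:
Check pure NE:
(Stag, Stag): (10, 10) - no unilateral deviation beneficial
(Hare, Hare): (8, 8) - no unilateral deviation beneficial
Mixed NE: P1 plays Stag with p = 0.6, P2 plays Stag with q = 0.6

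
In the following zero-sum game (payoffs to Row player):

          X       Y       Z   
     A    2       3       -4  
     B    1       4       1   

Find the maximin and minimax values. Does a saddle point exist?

Maximin = 1, Minimax = 1, Saddle: True

Work:
Row minimums: [-4, 1] → maximin = 1
Column maximums: [2, 4, 1] → minimax = 1
Saddle point exists! Game value = 1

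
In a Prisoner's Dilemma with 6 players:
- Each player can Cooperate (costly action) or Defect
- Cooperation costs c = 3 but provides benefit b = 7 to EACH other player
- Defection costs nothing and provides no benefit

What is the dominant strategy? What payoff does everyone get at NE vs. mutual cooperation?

Dominant: Defect; NE payoff = 0; Coop payoff = 32

Work:
Defect dominates (saves cost c = 3, benefit to others is external)
NE: All defect → everyone gets 0
If all cooperate: each receives (5)×7 - 3 = 32
Social dilemma: 32 > 0 but NE gives 0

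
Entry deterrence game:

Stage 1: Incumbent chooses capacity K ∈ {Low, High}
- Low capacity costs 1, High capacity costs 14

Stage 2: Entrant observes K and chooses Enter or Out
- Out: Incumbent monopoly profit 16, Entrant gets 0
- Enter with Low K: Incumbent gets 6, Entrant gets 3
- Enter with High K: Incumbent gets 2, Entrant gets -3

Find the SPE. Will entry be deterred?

SPE: (Low, Enter|Low, Out|High); Entry not deterred. Incumbent net profit = 5, Entrant gets 3

Work:
After Low K: Entrant enters (3 > 0)
After High K: Entrant stays out (-3 < 0)
Incumbent: Low → 6−1=5, High → 16−14=2
Incumbent chooses Low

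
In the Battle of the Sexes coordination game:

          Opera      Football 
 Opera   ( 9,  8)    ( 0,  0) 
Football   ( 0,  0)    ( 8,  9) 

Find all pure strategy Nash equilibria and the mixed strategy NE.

Pure NE: (Opera, Opera) and (Football, Football); Mixed NE: p = 0.5294, q = 0.4706

Work:
Check pure NE:
(Opera, Opera): (9, 8) - no unilateral deviation beneficial
(Football, Football): (8, 9) - no unilateral deviation beneficial
Mixed NE: P1 plays Opera with p = 0.5294, P2 plays Opera with q = 0.4706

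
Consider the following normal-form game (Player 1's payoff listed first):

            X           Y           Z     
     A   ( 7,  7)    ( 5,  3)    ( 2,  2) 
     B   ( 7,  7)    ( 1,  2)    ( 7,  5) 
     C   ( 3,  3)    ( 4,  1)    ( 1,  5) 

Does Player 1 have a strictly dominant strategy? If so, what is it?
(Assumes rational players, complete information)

No strictly dominant strategy exists for Player 1

Work:
A strategy strictly dominates another if it gives a strictly higher payoff against every opponent action. Compare each pair of P1's strategies column-by-column:
  A vs B: [7 vs 7, 5 vs 1, 2 vs 7] → A does not strictly dominate B (column X: 7 ≤ 7)
  A vs C: [7 vs 3, 5 vs 4, 2 vs 1] → A strictly dominates C
  B vs A: [7 vs 7, 1 vs 5, 7 vs 2] → B does not strictly dominate A (column X: 7 ≤ 7)
  B vs C: [7 vs 3, 1 vs 4, 7 vs 1] → B does not strictly dominate C (column Y: 1 ≤ 4)
  C vs A: [3 vs 7, 4 vs 5, 1 vs 2] → C does not strictly dominate A (column X: 3 ≤ 7)
  C vs B: [3 vs 7, 4 vs 1, 1 vs 7] → C does not strictly dominate B (column X: 3 ≤ 7)
No single strategy strictly dominates all others → no strictly dominant strategy.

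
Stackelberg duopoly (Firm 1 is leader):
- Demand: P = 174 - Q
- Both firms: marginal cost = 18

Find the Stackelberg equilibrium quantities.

q₁* (leader) = 78.0, q₂* (follower) = 39.0

Work:
Follower's reaction: q₂ = (a - c - q₁)/2
Leader substitutes: π₁ = q₁·(a - q₁ - (a-c-q₁)/2 - c)
FOC: q₁* = (174 - 18)/2 = 78.00
Then: q₂* = (174 - 18 - 78.0)/2 = 39.00
Leader has first-mover advantage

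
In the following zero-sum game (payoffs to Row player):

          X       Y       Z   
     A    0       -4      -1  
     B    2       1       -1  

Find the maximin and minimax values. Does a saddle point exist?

Maximin = -1, Minimax = -1, Saddle: True

Work:
Row minimums: [-4, -1] → maximin = -1
Column maximums: [2, 1, -1] → minimax = -1
Saddle point exists! Game value = -1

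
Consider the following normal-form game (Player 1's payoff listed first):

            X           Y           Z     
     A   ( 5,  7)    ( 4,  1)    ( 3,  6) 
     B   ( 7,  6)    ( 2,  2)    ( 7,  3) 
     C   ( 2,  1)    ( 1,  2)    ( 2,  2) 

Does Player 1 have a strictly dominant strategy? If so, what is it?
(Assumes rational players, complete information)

No strictly dominant strategy exists for Player 1

Work:
A strategy strictly dominates another if it gives a strictly higher payoff against every opponent action. Compare each pair of P1's strategies column-by-column:
  A vs B: [5 vs 7, 4 vs 2, 3 vs 7] → A does not strictly dominate B (column X: 5 ≤ 7)
  A vs C: [5 vs 2, 4 vs 1, 3 vs 2] → A strictly dominates C
  B vs A: [7 vs 5, 2 vs 4, 7 vs 3] → B does not strictly dominate A (column Y: 2 ≤ 4)
  B vs C: [7 vs 2, 2 vs 1, 7 vs 2] → B strictly dominates C
  C vs A: [2 vs 5, 1 vs 4, 2 vs 3] → C does not strictly dominate A (column X: 2 ≤ 5)
  C vs B: [2 vs 7, 1 vs 2, 2 vs 7] → C does not strictly dominate B (column X: 2 ≤ 7)
No single strategy strictly dominates all others → no strictly dominant strategy.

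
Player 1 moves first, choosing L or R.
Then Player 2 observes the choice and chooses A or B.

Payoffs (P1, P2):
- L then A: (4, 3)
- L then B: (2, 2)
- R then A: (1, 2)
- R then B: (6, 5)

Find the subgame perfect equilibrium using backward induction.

P1 plays R, P2 plays A after L and B after R; Payoff (6, 5)

Work:
Backward induction:
After L: P2 chooses A → P1 gets 4
After R: P2 chooses B → P1 gets 6
P1 chooses R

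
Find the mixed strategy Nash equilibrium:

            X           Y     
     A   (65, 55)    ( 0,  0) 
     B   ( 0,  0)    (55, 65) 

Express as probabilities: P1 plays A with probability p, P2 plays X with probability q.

p = 0.5417, q = 0.4583

Work:
Find probabilities that make opponent indifferent:
P2 chooses q to make P1 indifferent between A and B
P1 chooses p to make P2 indifferent between X and Y
Mixed NE: P1 plays (A: 0.5417, B: 0.4583), P2 plays (X: 0.4583, Y: 0.5417)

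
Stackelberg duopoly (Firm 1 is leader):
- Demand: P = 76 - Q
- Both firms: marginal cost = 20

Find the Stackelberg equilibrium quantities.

q₁* (leader) = 28.0, q₂* (follower) = 14.0

Work:
Follower's reaction: q₂ = (a - c - q₁)/2
Leader substitutes: π₁ = q₁·(a - q₁ - (a-c-q₁)/2 - c)
FOC: q₁* = (76 - 20)/2 = 28.00
Then: q₂* = (76 - 20 - 28.0)/2 = 14.00
Leader has first-mover advantage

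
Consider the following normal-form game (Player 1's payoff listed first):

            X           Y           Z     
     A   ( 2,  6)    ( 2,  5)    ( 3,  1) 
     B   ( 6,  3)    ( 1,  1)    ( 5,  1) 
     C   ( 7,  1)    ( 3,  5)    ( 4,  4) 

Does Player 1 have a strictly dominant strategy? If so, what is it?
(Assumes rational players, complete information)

No strictly dominant strategy exists for Player 1

Work:
A strategy strictly dominates another if it gives a strictly higher payoff against every opponent action. Compare each pair of P1's strategies column-by-column:
  A vs B: [2 vs 6, 2 vs 1, 3 vs 5] → A does not strictly dominate B (column X: 2 ≤ 6)
  A vs C: [2 vs 7, 2 vs 3, 3 vs 4] → A does not strictly dominate C (column X: 2 ≤ 7)
  B vs A: [6 vs 2, 1 vs 2, 5 vs 3] → B does not strictly dominate A (column Y: 1 ≤ 2)
  B vs C: [6 vs 7, 1 vs 3, 5 vs 4] → B does not strictly dominate C (column X: 6 ≤ 7)
  C vs A: [7 vs 2, 3 vs 2, 4 vs 3] → C strictly dominates A
  C vs B: [7 vs 6, 3 vs 1, 4 vs 5] → C does not strictly dominate B (column Z: 4 ≤ 5)
No single strategy strictly dominates all others → no strictly dominant strategy.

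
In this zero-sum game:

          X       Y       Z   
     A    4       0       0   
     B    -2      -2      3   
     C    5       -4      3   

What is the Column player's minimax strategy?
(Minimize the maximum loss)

Column should play Y, value = 0

Work:
Column player minimizes Row's maximum payoff:
Column X: max payoff to Row = 5
Column Y: max payoff to Row = 0
Column Z: max payoff to Row = 3
Minimum is 0, achieved by column Y.
Minimax strategy: Y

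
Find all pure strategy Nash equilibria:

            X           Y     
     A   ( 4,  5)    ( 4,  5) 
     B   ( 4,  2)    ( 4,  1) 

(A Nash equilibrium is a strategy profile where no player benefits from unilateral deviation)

Nash equilibrium: (A, X), (A, Y), (B, X)

Work:
Best responses:
  P1 vs X: payoffs [4, 4] → best response A/B (payoff 4)
  P1 vs Y: payoffs [4, 4] → best response A/B (payoff 4)
  P2 vs A: payoffs [5, 5] → best response X/Y (payoff 5)
  P2 vs B: payoffs [2, 1] → best response X (payoff 2)
Mutual best responses: (A,X), (A,Y), (B,X) → Nash equilibria.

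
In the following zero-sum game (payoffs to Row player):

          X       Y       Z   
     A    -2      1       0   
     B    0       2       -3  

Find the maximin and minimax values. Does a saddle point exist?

Maximin = -2, Minimax = 0, Saddle: False

Work:
Row minimums: [-2, -3] → maximin = -2
Column maximums: [0, 2, 0] → minimax = 0
No saddle point (maximin ≠ minimax). Mixed strategy needed.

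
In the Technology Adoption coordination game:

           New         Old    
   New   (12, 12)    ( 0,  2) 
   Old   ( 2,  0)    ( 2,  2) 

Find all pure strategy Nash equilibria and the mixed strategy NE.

Pure NE: (New, New) and (Old, Old); Mixed NE: p = 0.1667, q = 0.1667

Work:
Check pure NE:
(New, New): (12, 12) - no unilateral deviation beneficial
(Old, Old): (2, 2) - no unilateral deviation beneficial
Mixed NE: P1 plays New with p = 0.1667, P2 plays New with q = 0.1667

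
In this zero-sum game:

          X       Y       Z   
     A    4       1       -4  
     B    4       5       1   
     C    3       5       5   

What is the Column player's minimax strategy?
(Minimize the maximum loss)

Column should play X, value = 4

Work:
Column player minimizes Row's maximum payoff:
Column X: max payoff to Row = 4
Column Y: max payoff to Row = 5
Column Z: max payoff to Row = 5
Minimum is 4, achieved by column X.
Minimax strategy: X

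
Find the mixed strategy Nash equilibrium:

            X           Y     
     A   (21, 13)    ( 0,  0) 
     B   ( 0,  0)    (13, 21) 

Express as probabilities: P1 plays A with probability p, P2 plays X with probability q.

p = 0.6176, q = 0.3824

Work:
Find probabilities that make opponent indifferent:
P2 chooses q to make P1 indifferent between A and B
P1 chooses p to make P2 indifferent between X and Y
Mixed NE: P1 plays (A: 0.6176, B: 0.3824), P2 plays (X: 0.3824, Y: 0.6176)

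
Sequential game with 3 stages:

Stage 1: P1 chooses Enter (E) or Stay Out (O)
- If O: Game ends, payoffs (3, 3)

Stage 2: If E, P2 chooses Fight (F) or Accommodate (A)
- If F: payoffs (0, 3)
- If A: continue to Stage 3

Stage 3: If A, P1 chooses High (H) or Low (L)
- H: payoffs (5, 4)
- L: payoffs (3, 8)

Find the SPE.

SPE: (E, A, H); Outcome (5, 4)

Work:
Stage 3: P1 chooses H (5 vs 3)
Stage 2: P2: F->3, A->4 (anticipating H). Choose A
Stage 1: P1: O->3, E->5 (anticipating A, H). Choose E
SPE path: E -> A -> H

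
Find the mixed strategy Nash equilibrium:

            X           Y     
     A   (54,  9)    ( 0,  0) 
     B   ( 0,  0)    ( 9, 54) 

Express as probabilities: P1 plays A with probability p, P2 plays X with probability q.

p = 0.8571, q = 0.1429

Work:
Find probabilities that make opponent indifferent:
P2 chooses q to make P1 indifferent between A and B
P1 chooses p to make P2 indifferent between X and Y
Mixed NE: P1 plays (A: 0.8571, B: 0.1429), P2 plays (X: 0.1429, Y: 0.8571)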